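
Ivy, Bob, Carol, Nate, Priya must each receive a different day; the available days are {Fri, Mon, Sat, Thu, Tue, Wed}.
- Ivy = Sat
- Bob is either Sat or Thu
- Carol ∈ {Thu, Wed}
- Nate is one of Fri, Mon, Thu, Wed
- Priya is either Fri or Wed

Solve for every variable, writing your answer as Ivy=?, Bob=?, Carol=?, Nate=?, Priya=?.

Ivy's domain is down to {Sat}, so Ivy = Sat. Remove Sat from Bob.
Bob must be Thu (only option left). So Carol, Nate can't be Thu.
That leaves Carol = Wed. Eliminate Wed elsewhere: Nate, Priya.
Priya's domain is down to {Fri}, so Priya = Fri. So Nate can't be Fri.
Nate must be Mon (only option left).

Ivy=Sat, Bob=Thu, Carol=Wed, Nate=Mon, Priya=Fri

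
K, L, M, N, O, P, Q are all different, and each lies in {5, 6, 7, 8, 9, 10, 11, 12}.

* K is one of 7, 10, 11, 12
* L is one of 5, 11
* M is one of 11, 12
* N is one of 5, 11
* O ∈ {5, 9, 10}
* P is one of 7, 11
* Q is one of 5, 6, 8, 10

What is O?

9

The 2 variables L and N are confined to {5, 11}, which locks those values in; drop them from K, M, O, P, Q.
M's domain is down to {12}, so M = 12. So K can't be 12.
P has just one choice, so P = 7. Strike 7 from K.
K's domain is down to {10}, so K = 10. Strike 10 from O, Q.
So O = 9.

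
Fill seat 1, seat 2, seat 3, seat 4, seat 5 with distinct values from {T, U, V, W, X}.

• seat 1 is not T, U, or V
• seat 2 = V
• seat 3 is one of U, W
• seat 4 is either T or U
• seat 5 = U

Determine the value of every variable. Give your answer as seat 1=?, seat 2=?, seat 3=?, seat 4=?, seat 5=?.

seat 1=X, seat 2=V, seat 3=W, seat 4=T, seat 5=U

seat 2's domain is down to {V}, so seat 2 = V.
seat 5 has just one choice, so seat 5 = U. Eliminate U elsewhere: seat 3, seat 4.
seat 3 must be W (only option left). So seat 1 can't be W.
seat 4 must be T (only option left).
seat 1 has just one choice, so seat 1 = X.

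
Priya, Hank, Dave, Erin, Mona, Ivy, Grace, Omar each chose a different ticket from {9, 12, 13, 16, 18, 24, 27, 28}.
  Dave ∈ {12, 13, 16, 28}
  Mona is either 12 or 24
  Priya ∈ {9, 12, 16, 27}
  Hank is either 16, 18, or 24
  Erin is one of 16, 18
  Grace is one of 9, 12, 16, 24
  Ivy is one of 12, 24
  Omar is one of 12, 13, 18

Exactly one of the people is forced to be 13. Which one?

Omar

Among the 8 variables, 27 fits only Priya (and all 8 values in {9, 12, 13, 16, 18, 24, 27, 28} must be used), so Priya = 27.
The 7 still-open variables draw from only 7 values {9, 12, 13, 16, 18, 24, 28}, so each is used; only Grace can be 9, hence Grace = 9.
Among the 6 still-open variables, 28 fits only Dave (and all 6 values in {12, 13, 16, 18, 24, 28} must be used), so Dave = 28.
Among the 5 still-open variables, 13 fits only Omar (and all 5 values in {12, 13, 16, 18, 24} must be used), so Omar = 13.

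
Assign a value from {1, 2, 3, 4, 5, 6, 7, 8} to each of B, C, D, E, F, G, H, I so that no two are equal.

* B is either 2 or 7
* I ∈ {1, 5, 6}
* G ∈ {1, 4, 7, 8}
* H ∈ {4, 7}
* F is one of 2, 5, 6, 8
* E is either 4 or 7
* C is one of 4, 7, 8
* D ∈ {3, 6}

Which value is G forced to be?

The 8 variables draw from only 8 values {1, 2, 3, 4, 5, 6, 7, 8}, so each is used; only D can be 3, hence D = 3.
The 2 variables E and H are confined to {4, 7}, which locks those values in; drop them from B, C, G.
That leaves B = 2. Remove 2 from F.
C must be 8 (only option left). Eliminate 8 elsewhere: F, G.
So G = 1.

1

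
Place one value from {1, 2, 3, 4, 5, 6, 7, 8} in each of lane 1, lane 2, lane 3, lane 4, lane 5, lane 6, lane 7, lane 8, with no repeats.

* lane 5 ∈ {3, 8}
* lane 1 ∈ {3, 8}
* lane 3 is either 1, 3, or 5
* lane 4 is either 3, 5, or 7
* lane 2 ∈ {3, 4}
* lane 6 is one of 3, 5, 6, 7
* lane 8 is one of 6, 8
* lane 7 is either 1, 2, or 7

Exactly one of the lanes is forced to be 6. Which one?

The 8 variables together cover exactly {1, 2, 3, 4, 5, 6, 7, 8} — 8 values for 8 variables — and 2 appears only in lane 7's list, so lane 7 = 2.
Among the 7 still-open variables, 1 fits only lane 3 (and all 7 values in {1, 3, 4, 5, 6, 7, 8} must be used), so lane 3 = 1.
The 6 still-open variables draw from only 6 values {3, 4, 5, 6, 7, 8}, so each is used; only lane 2 can be 4, hence lane 2 = 4.
lane 1 and lane 5 share exactly the 2 values {3, 8}; by pigeonhole those values go to them, so strike 3, 8 from lane 4, lane 6, lane 8.

lane 8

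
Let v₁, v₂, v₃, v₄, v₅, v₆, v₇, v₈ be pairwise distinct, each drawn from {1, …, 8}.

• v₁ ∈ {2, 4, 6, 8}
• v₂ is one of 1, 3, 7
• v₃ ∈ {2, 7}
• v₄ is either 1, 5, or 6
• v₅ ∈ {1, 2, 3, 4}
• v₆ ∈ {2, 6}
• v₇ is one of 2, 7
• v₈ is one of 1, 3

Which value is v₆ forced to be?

The 8 variables together cover exactly {1, 2, 3, 4, 5, 6, 7, 8} — 8 values for 8 variables — and 5 appears only in v₄'s list, so v₄ = 5.
The 7 still-open variables together cover exactly {1, 2, 3, 4, 6, 7, 8} — 7 values for 7 variables — and 8 appears only in v₁'s list, so v₁ = 8.
The 6 still-open variables draw from only 6 values {1, 2, 3, 4, 6, 7}, so each is used; only v₅ can be 4, hence v₅ = 4.
The 5 still-open variables together cover exactly {1, 2, 3, 6, 7} — 5 values for 5 variables — and 6 appears only in v₆'s list, so v₆ = 6.

6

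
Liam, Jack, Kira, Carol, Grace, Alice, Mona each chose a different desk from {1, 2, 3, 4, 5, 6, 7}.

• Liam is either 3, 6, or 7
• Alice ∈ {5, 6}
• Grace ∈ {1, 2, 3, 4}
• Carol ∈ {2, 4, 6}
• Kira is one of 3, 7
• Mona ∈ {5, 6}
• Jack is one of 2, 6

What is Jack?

The 7 variables draw from only 7 values {1, 2, 3, 4, 5, 6, 7}, so each is used; only Grace can be 1, hence Grace = 1.
The 6 still-open variables draw from only 6 values {2, 3, 4, 5, 6, 7}, so each is used; only Carol can be 4, hence Carol = 4.
Among the 5 still-open variables, 2 fits only Jack (and all 5 values in {2, 3, 5, 6, 7} must be used), so Jack = 2.

2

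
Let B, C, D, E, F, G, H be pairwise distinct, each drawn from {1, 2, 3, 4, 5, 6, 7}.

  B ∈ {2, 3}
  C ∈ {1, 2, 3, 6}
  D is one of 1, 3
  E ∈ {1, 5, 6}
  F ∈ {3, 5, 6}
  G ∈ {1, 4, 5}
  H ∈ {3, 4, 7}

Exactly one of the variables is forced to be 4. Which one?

Among the 7 variables, 7 fits only H (and all 7 values in {1, 2, 3, 4, 5, 6, 7} must be used), so H = 7.
The 6 still-open variables draw from only 6 values {1, 2, 3, 4, 5, 6}, so each is used; only G can be 4, hence G = 4.

G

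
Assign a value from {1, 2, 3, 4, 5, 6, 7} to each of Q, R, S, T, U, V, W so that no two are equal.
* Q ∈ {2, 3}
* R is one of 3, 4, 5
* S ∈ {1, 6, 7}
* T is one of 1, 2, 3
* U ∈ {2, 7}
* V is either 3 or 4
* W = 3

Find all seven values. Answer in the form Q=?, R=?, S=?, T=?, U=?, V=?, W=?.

W has just one choice, so W = 3. Eliminate 3 elsewhere: Q, R, T, V.
Q has just one choice, so Q = 2. Strike 2 from T, U.
That leaves T = 1. Strike 1 from S.
U has just one choice, so U = 7. Strike 7 from S.
V's domain is down to {4}, so V = 4. Eliminate 4 elsewhere: R.
That leaves R = 5.
S has just one choice, so S = 6.

Q=2, R=5, S=6, T=1, U=7, V=4, W=3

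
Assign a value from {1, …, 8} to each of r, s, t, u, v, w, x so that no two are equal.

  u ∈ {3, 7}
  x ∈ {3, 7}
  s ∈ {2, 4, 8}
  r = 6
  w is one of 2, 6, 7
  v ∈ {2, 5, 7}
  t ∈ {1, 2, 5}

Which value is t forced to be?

1

r must be 6 (only option left). Eliminate 6 elsewhere: w.
The 2 variables u and x are confined to {3, 7}, which locks those values in; drop them from v, w.
w has just one choice, so w = 2. Strike 2 from s, t, v.
v's domain is down to {5}, so v = 5. So t can't be 5.
So t = 1.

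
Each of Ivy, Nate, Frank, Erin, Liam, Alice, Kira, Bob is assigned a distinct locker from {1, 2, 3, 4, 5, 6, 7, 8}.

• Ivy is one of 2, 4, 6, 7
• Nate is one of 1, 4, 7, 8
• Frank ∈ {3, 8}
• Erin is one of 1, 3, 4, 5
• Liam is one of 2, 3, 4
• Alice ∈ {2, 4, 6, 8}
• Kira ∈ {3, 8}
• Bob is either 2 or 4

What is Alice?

6

Among the 8 variables, 5 fits only Erin (and all 8 values in {1, 2, 3, 4, 5, 6, 7, 8} must be used), so Erin = 5.
The 7 still-open variables together cover exactly {1, 2, 3, 4, 6, 7, 8} — 7 values for 7 variables — and 1 appears only in Nate's list, so Nate = 1.
Among the 6 still-open variables, 7 fits only Ivy (and all 6 values in {2, 3, 4, 6, 7, 8} must be used), so Ivy = 7.
Among the 5 still-open variables, 6 fits only Alice (and all 5 values in {2, 3, 4, 6, 8} must be used), so Alice = 6.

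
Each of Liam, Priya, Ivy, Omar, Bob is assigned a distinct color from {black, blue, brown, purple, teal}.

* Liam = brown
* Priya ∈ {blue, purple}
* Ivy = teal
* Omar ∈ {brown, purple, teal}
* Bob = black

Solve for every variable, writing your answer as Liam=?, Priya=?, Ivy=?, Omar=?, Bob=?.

Liam's domain is down to {brown}, so Liam = brown. So Omar can't be brown.
Ivy has just one choice, so Ivy = teal. Eliminate teal elsewhere: Omar.
Omar has just one choice, so Omar = purple. So Priya can't be purple.
Bob must be black (only option left).
That leaves Priya = blue.

Liam=brown, Priya=blue, Ivy=teal, Omar=purple, Bob=black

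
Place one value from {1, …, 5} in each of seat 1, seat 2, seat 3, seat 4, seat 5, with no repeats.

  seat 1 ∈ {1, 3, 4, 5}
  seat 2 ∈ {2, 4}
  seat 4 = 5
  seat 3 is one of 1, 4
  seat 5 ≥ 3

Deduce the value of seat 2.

seat 4's domain is down to {5}, so seat 4 = 5. Strike 5 from seat 1, seat 5.
Among the 4 still-open variables, 2 fits only seat 2 (and all 4 values in {1, 2, 3, 4} must be used), so seat 2 = 2.

2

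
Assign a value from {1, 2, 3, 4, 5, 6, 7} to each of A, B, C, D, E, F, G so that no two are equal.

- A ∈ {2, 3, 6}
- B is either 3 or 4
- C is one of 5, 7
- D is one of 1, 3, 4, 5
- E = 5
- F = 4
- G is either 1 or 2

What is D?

1

E must be 5 (only option left). Remove 5 from C, D.
F's domain is down to {4}, so F = 4. Strike 4 from B, D.
B must be 3 (only option left). Remove 3 from A, D.
So D = 1.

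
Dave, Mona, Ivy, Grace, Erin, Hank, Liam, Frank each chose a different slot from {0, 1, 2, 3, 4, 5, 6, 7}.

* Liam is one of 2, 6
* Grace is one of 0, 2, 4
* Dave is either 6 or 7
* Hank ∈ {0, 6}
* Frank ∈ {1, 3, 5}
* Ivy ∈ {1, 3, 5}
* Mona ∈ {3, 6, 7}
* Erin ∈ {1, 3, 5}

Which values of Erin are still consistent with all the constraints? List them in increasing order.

1, 3, 5

The 8 variables draw from only 8 values {0, 1, 2, 3, 4, 5, 6, 7}, so each is used; only Grace can be 4, hence Grace = 4.
Among the 7 still-open variables, 0 fits only Hank (and all 7 values in {0, 1, 2, 3, 5, 6, 7} must be used), so Hank = 0.
The 6 still-open variables together cover exactly {1, 2, 3, 5, 6, 7} — 6 values for 6 variables — and 2 appears only in Liam's list, so Liam = 2.
The 3 variables Ivy, Erin, Frank are confined to {1, 3, 5}, which locks those values in; drop them from Mona.
No further eliminations apply; Erin can still be any of 1, 3, 5.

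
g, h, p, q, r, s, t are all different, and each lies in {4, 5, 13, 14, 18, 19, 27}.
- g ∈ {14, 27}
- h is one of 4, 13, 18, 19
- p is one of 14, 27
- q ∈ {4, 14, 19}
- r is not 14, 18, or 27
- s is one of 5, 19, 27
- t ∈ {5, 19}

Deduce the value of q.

The 7 variables draw from only 7 values {4, 5, 13, 14, 18, 19, 27}, so each is used; only h can be 18, hence h = 18.
The 6 still-open variables draw from only 6 values {4, 5, 13, 14, 19, 27}, so each is used; only r can be 13, hence r = 13.
The 5 still-open variables draw from only 5 values {4, 5, 14, 19, 27}, so each is used; only q can be 4, hence q = 4.

4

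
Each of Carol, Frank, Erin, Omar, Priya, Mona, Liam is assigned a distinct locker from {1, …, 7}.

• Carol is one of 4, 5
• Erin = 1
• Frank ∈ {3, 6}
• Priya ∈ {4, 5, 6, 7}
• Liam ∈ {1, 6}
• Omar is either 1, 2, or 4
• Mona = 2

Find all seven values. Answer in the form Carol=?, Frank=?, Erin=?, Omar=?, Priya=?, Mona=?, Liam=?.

Carol=5, Frank=3, Erin=1, Omar=4, Priya=7, Mona=2, Liam=6

Erin's domain is down to {1}, so Erin = 1. Remove 1 from Omar, Liam.
Mona's domain is down to {2}, so Mona = 2. Remove 2 from Omar.
That leaves Liam = 6. Strike 6 from Frank, Priya.
That leaves Frank = 3.
Omar's domain is down to {4}, so Omar = 4. Remove 4 from Carol, Priya.
Carol's domain is down to {5}, so Carol = 5. Strike 5 from Priya.
Priya must be 7 (only option left).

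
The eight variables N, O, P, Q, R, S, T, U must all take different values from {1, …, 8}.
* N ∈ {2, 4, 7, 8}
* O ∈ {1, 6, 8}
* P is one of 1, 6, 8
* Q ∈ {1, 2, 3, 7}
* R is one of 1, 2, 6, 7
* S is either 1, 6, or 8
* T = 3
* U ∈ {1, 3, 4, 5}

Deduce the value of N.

4

T's domain is down to {3}, so T = 3. Eliminate 3 elsewhere: Q, U.
The 7 still-open variables draw from only 7 values {1, 2, 4, 5, 6, 7, 8}, so each is used; only U can be 5, hence U = 5.
Among the 6 still-open variables, 4 fits only N (and all 6 values in {1, 2, 4, 6, 7, 8} must be used), so N = 4.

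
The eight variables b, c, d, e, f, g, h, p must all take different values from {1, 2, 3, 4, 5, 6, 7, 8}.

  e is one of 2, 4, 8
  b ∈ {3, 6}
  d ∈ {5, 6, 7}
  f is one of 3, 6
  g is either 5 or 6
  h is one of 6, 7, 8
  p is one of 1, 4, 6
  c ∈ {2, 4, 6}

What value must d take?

The 8 variables draw from only 8 values {1, 2, 3, 4, 5, 6, 7, 8}, so each is used; only p can be 1, hence p = 1.
The 2 variables b and f are confined to {3, 6}, which locks those values in; drop them from c, d, g, h.
g has just one choice, so g = 5. So d can't be 5.
So d = 7.

7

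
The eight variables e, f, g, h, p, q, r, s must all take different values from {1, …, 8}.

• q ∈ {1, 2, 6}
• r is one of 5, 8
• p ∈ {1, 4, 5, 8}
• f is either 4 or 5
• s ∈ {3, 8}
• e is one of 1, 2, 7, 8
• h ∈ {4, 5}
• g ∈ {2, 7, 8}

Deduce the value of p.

1

Among the 8 variables, 3 fits only s (and all 8 values in {1, 2, 3, 4, 5, 6, 7, 8} must be used), so s = 3.
Among the 7 still-open variables, 6 fits only q (and all 7 values in {1, 2, 4, 5, 6, 7, 8} must be used), so q = 6.
f and h between them cover only {4, 5} — a naked pair. Remove those values from p, r.
That leaves r = 8. Strike 8 from e, g, p.
So p = 1.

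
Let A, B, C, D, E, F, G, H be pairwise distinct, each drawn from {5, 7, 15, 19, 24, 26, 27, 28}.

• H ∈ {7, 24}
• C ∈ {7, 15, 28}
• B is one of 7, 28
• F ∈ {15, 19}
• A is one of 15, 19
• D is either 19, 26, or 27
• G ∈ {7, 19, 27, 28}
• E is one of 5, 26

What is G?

The 8 variables draw from only 8 values {5, 7, 15, 19, 24, 26, 27, 28}, so each is used; only E can be 5, hence E = 5.
Among the 7 still-open variables, 24 fits only H (and all 7 values in {7, 15, 19, 24, 26, 27, 28} must be used), so H = 24.
The 6 still-open variables draw from only 6 values {7, 15, 19, 26, 27, 28}, so each is used; only D can be 26, hence D = 26.
Among the 5 still-open variables, 27 fits only G (and all 5 values in {7, 15, 19, 27, 28} must be used), so G = 27.

27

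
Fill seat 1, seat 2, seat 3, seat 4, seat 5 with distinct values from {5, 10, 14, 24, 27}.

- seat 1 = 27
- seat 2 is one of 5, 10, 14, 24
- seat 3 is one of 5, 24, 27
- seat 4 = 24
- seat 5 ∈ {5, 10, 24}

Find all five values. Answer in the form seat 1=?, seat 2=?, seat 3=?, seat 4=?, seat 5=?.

seat 1 has just one choice, so seat 1 = 27. Strike 27 from seat 3.
That leaves seat 4 = 24. So seat 2, seat 3, seat 5 can't be 24.
seat 3's domain is down to {5}, so seat 3 = 5. Eliminate 5 elsewhere: seat 2, seat 5.
That leaves seat 5 = 10. Strike 10 from seat 2.
seat 2 must be 14 (only option left).

seat 1=27, seat 2=14, seat 3=5, seat 4=24, seat 5=10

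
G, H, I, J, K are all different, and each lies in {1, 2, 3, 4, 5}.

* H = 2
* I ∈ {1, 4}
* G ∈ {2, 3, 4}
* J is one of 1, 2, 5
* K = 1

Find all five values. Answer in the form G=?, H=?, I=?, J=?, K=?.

H must be 2 (only option left). Strike 2 from G, J.
That leaves K = 1. Eliminate 1 elsewhere: I, J.
I must be 4 (only option left). So G can't be 4.
That leaves J = 5.
That leaves G = 3.

G=3, H=2, I=4, J=5, K=1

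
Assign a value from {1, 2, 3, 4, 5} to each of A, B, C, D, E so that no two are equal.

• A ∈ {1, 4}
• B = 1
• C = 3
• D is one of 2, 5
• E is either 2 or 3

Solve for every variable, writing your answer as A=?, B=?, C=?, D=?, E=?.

B has just one choice, so B = 1. Remove 1 from A.
C has just one choice, so C = 3. So E can't be 3.
E must be 2 (only option left). Eliminate 2 elsewhere: D.
A's domain is down to {4}, so A = 4.
That leaves D = 5.

A=4, B=1, C=3, D=5, E=2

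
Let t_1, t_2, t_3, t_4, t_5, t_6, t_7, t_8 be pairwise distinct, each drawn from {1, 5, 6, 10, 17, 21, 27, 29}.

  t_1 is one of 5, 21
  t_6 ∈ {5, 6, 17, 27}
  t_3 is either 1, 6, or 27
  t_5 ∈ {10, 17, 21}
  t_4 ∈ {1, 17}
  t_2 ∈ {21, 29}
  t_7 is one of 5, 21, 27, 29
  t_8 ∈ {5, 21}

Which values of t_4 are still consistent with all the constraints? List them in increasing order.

1, 17

The 8 variables draw from only 8 values {1, 5, 6, 10, 17, 21, 27, 29}, so each is used; only t_5 can be 10, hence t_5 = 10.
t_1 and t_8 share exactly the 2 values {5, 21}; by pigeonhole those values go to them, so strike 5, 21 from t_2, t_6, t_7.
t_2 must be 29 (only option left). Remove 29 from t_7.
That leaves t_7 = 27. So t_3, t_6 can't be 27.
No further eliminations apply; t_4 can still be any of 1, 17.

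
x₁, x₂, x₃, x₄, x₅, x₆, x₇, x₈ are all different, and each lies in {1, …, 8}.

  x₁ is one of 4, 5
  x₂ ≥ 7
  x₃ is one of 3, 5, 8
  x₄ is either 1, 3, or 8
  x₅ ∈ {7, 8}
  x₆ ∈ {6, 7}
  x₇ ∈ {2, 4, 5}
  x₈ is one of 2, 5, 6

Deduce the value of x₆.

6

Among the 8 variables, 1 fits only x₄ (and all 8 values in {1, 2, 3, 4, 5, 6, 7, 8} must be used), so x₄ = 1.
The 7 still-open variables together cover exactly {2, 3, 4, 5, 6, 7, 8} — 7 values for 7 variables — and 3 appears only in x₃'s list, so x₃ = 3.
x₂ and x₅ between them cover only {7, 8} — a naked pair. Remove those values from x₆.
So x₆ = 6.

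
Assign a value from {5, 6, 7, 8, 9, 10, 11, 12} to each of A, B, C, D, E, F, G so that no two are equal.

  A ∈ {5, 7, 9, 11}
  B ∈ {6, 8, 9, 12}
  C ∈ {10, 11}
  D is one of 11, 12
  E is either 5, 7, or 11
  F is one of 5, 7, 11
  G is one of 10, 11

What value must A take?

9

The 2 variables C and G are confined to {10, 11}, which locks those values in; drop them from A, D, E, F.
D's domain is down to {12}, so D = 12. Eliminate 12 elsewhere: B.
E and F share exactly the 2 values {5, 7}; by pigeonhole those values go to them, so strike 5, 7 from A.
So A = 9.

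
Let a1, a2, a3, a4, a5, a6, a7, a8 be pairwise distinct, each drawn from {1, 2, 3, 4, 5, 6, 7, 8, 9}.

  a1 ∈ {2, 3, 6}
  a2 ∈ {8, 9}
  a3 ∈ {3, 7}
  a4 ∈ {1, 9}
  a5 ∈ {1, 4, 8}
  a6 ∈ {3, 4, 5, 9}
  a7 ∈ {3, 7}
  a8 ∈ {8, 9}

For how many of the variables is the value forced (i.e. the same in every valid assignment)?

a2 and a8 between them cover only {8, 9} — a naked pair. Remove those values from a4, a5, a6.
a4 has just one choice, so a4 = 1. So a5 can't be 1.
a5 must be 4 (only option left). Remove 4 from a6.
The 2 variables a3 and a7 are confined to {3, 7}, which locks those values in; drop them from a1, a6.
a6 has just one choice, so a6 = 5.
Determined: a4=1, a5=4, a6=5. The other variables each still have more than one consistent value. That makes 3.

3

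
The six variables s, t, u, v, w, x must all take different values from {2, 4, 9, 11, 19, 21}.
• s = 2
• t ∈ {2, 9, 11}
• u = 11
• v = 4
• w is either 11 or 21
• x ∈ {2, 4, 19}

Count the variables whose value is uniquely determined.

6

s must be 2 (only option left). Strike 2 from t, x.
That leaves u = 11. Remove 11 from t, w.
v's domain is down to {4}, so v = 4. Eliminate 4 elsewhere: x.
w has just one choice, so w = 21.
x's domain is down to {19}, so x = 19.
t must be 9 (only option left).
Every variable is fixed: s=2, t=9, u=11, v=4, w=21, x=19. That makes 6.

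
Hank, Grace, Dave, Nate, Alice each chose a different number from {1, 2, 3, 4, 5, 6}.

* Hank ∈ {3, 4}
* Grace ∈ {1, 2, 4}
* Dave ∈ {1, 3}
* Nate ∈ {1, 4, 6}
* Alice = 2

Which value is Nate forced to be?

Alice's domain is down to {2}, so Alice = 2. Eliminate 2 elsewhere: Grace.
The 4 still-open variables together cover exactly {1, 3, 4, 6} — 4 values for 4 variables — and 6 appears only in Nate's list, so Nate = 6.

6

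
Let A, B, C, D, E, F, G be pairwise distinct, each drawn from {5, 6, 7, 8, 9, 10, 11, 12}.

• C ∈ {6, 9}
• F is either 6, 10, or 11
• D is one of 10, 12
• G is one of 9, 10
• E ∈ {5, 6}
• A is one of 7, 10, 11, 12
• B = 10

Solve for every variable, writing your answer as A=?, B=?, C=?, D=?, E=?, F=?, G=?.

A=7, B=10, C=6, D=12, E=5, F=11, G=9

B has just one choice, so B = 10. Strike 10 from A, D, F, G.
D must be 12 (only option left). So A can't be 12.
G must be 9 (only option left). Strike 9 from C.
C has just one choice, so C = 6. So E, F can't be 6.
That leaves E = 5.
F has just one choice, so F = 11. So A can't be 11.
That leaves A = 7.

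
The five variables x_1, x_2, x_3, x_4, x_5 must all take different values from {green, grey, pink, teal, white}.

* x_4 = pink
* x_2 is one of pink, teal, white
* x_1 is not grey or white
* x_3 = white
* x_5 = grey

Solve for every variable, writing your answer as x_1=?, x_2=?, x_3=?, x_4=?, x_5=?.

x_3's domain is down to {white}, so x_3 = white. Strike white from x_2.
That leaves x_4 = pink. Remove pink from x_1, x_2.
That leaves x_5 = grey.
x_2's domain is down to {teal}, so x_2 = teal. Eliminate teal elsewhere: x_1.
That leaves x_1 = green.

x_1=green, x_2=teal, x_3=white, x_4=pink, x_5=grey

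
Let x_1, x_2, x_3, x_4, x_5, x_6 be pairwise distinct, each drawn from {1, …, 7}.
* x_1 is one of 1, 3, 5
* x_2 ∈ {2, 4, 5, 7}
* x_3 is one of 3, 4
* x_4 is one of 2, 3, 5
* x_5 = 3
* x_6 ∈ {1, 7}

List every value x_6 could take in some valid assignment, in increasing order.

x_5 has just one choice, so x_5 = 3. So x_1, x_3, x_4 can't be 3.
x_3 must be 4 (only option left). Remove 4 from x_2.
No further eliminations apply; x_6 can still be any of 1, 7.

1, 7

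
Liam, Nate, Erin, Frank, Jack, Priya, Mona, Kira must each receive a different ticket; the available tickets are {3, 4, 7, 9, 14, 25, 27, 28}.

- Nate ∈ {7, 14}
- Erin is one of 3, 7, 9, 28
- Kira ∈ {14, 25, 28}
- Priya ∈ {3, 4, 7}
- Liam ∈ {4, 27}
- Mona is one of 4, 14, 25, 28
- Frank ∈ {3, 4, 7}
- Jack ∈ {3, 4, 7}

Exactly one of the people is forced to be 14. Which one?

The 8 variables draw from only 8 values {3, 4, 7, 9, 14, 25, 27, 28}, so each is used; only Erin can be 9, hence Erin = 9.
The 7 still-open variables draw from only 7 values {3, 4, 7, 14, 25, 27, 28}, so each is used; only Liam can be 27, hence Liam = 27.
Frank, Jack, Priya share exactly the 3 values {3, 4, 7}; by pigeonhole those values go to them, so strike 3, 4, 7 from Nate, Mona.
So 14 goes to Nate.

Nate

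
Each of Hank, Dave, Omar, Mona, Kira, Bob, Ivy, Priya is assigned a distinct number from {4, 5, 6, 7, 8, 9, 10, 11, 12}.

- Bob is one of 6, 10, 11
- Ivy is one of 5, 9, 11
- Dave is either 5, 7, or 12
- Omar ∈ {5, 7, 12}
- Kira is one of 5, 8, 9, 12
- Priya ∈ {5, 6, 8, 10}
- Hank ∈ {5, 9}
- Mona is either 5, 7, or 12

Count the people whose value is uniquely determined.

The 3 variables Dave, Omar, Mona are confined to {5, 7, 12}, which locks those values in; drop them from Hank, Kira, Ivy, Priya.
Hank's domain is down to {9}, so Hank = 9. Remove 9 from Kira, Ivy.
Kira must be 8 (only option left). Strike 8 from Priya.
Ivy has just one choice, so Ivy = 11. Remove 11 from Bob.
Determined: Hank=9, Kira=8, Ivy=11. The other people each still have more than one consistent value. That makes 3.

3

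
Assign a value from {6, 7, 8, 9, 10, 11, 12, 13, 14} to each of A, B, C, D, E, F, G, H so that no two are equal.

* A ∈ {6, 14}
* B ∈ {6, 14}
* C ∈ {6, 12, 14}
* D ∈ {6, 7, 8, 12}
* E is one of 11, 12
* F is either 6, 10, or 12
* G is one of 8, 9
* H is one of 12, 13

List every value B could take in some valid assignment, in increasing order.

A and B between them cover only {6, 14} — a naked pair. Remove those values from C, D, F.
C has just one choice, so C = 12. Remove 12 from D, E, F, H.
E has just one choice, so E = 11.
F's domain is down to {10}, so F = 10.
H's domain is down to {13}, so H = 13.
No further eliminations apply; B can still be any of 6, 14.

6, 14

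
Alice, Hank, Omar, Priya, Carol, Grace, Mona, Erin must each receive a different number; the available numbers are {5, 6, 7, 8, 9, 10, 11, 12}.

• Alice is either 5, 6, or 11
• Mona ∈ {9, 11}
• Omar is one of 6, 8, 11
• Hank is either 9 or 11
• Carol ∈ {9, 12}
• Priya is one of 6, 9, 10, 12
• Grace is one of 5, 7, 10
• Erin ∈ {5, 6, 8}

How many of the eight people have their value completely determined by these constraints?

The 8 variables draw from only 8 values {5, 6, 7, 8, 9, 10, 11, 12}, so each is used; only Grace can be 7, hence Grace = 7.
The 7 still-open variables together cover exactly {5, 6, 8, 9, 10, 11, 12} — 7 values for 7 variables — and 10 appears only in Priya's list, so Priya = 10.
The 6 still-open variables draw from only 6 values {5, 6, 8, 9, 11, 12}, so each is used; only Carol can be 12, hence Carol = 12.
Hank and Mona between them cover only {9, 11} — a naked pair. Remove those values from Alice, Omar.
Determined: Priya=10, Carol=12, Grace=7. The other people each still have more than one consistent value. That makes 3.

3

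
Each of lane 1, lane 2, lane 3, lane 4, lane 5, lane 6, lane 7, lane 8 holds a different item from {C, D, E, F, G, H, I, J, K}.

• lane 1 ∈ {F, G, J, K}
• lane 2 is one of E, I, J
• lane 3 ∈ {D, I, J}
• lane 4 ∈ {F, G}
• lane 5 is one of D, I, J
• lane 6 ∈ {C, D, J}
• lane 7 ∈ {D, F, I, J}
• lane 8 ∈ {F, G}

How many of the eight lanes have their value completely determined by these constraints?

The 8 variables draw from only 8 values {C, D, E, F, G, I, J, K}, so each is used; only lane 6 can be C, hence lane 6 = C.
The 7 still-open variables draw from only 7 values {D, E, F, G, I, J, K}, so each is used; only lane 2 can be E, hence lane 2 = E.
The 6 still-open variables draw from only 6 values {D, F, G, I, J, K}, so each is used; only lane 1 can be K, hence lane 1 = K.
lane 4 and lane 8 share exactly the 2 values {F, G}; by pigeonhole those values go to them, so strike F, G from lane 7.
Determined: lane 1=K, lane 2=E, lane 6=C. The other lanes each still have more than one consistent value. That makes 3.

3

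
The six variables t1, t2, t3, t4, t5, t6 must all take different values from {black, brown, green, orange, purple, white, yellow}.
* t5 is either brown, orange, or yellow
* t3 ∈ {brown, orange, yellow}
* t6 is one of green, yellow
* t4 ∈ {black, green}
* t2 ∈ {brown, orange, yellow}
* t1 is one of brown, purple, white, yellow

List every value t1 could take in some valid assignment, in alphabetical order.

t2, t3, t5 between them cover only {brown, orange, yellow} — a naked triple. Remove those values from t1, t6.
t6 must be green (only option left). Eliminate green elsewhere: t4.
t4's domain is down to {black}, so t4 = black.
No further eliminations apply; t1 can still be any of purple, white.

purple, white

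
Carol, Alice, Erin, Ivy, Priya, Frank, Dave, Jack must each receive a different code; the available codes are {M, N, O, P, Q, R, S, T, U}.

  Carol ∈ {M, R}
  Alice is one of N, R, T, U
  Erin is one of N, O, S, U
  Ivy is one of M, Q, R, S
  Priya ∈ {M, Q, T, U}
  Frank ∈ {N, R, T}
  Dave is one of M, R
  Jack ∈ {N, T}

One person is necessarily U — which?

The 8 variables draw from only 8 values {M, N, O, Q, R, S, T, U}, so each is used; only Erin can be O, hence Erin = O.
The 7 still-open variables draw from only 7 values {M, N, Q, R, S, T, U}, so each is used; only Ivy can be S, hence Ivy = S.
Among the 6 still-open variables, Q fits only Priya (and all 6 values in {M, N, Q, R, T, U} must be used), so Priya = Q.
The 5 still-open variables together cover exactly {M, N, R, T, U} — 5 values for 5 variables — and U appears only in Alice's list, so Alice = U.

Alice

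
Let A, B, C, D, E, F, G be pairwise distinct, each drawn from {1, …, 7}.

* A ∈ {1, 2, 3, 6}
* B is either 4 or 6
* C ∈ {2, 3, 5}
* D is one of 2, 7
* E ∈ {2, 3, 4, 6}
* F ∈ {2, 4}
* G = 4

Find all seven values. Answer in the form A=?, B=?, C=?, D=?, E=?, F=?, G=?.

A=1, B=6, C=5, D=7, E=3, F=2, G=4

G must be 4 (only option left). So B, E, F can't be 4.
B's domain is down to {6}, so B = 6. Remove 6 from A, E.
F has just one choice, so F = 2. Strike 2 from A, C, D, E.
D has just one choice, so D = 7.
E has just one choice, so E = 3. Eliminate 3 elsewhere: A, C.
A must be 1 (only option left).
C's domain is down to {5}, so C = 5.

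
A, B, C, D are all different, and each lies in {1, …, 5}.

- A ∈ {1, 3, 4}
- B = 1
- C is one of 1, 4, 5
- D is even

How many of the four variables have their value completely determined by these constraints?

1

B has just one choice, so B = 1. Eliminate 1 elsewhere: A, C.
Determined: B=1. The other variables each still have more than one consistent value. That makes 1.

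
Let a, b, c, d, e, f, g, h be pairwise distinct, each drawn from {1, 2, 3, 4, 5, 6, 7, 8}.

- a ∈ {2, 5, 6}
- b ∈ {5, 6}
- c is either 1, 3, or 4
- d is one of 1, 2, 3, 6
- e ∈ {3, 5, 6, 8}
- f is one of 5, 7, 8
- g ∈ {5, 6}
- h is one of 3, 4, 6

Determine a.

Among the 8 variables, 7 fits only f (and all 8 values in {1, 2, 3, 4, 5, 6, 7, 8} must be used), so f = 7.
The 7 still-open variables draw from only 7 values {1, 2, 3, 4, 5, 6, 8}, so each is used; only e can be 8, hence e = 8.
b and g share exactly the 2 values {5, 6}; by pigeonhole those values go to them, so strike 5, 6 from a, d, h.
So a = 2.

2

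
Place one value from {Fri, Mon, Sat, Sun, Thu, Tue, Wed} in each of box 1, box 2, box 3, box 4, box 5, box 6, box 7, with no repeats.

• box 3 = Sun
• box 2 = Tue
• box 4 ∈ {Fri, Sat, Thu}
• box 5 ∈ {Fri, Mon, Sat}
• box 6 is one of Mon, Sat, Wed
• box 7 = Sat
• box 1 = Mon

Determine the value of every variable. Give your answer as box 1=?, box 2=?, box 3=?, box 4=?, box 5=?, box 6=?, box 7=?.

box 1=Mon, box 2=Tue, box 3=Sun, box 4=Thu, box 5=Fri, box 6=Wed, box 7=Sat

box 1 has just one choice, so box 1 = Mon. So box 5, box 6 can't be Mon.
box 2 must be Tue (only option left).
box 3 has just one choice, so box 3 = Sun.
box 7 must be Sat (only option left). So box 4, box 5, box 6 can't be Sat.
box 5 must be Fri (only option left). Remove Fri from box 4.
box 6's domain is down to {Wed}, so box 6 = Wed.
box 4's domain is down to {Thu}, so box 4 = Thu.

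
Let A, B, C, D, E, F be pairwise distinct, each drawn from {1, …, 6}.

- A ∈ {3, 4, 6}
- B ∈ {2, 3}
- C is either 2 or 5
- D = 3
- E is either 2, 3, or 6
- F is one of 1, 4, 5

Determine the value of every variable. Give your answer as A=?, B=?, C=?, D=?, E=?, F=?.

D must be 3 (only option left). Strike 3 from A, B, E.
That leaves B = 2. Strike 2 from C, E.
That leaves C = 5. Eliminate 5 elsewhere: F.
That leaves E = 6. Strike 6 from A.
A must be 4 (only option left). So F can't be 4.
That leaves F = 1.

A=4, B=2, C=5, D=3, E=6, F=1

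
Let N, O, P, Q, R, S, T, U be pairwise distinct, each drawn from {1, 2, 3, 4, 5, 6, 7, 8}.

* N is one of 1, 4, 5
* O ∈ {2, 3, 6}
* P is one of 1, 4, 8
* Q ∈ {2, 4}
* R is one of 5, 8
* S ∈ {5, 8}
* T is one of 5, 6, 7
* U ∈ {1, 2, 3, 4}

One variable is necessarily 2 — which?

Q

Among the 8 variables, 7 fits only T (and all 8 values in {1, 2, 3, 4, 5, 6, 7, 8} must be used), so T = 7.
Among the 7 still-open variables, 6 fits only O (and all 7 values in {1, 2, 3, 4, 5, 6, 8} must be used), so O = 6.
Among the 6 still-open variables, 3 fits only U (and all 6 values in {1, 2, 3, 4, 5, 8} must be used), so U = 3.
Among the 5 still-open variables, 2 fits only Q (and all 5 values in {1, 2, 4, 5, 8} must be used), so Q = 2.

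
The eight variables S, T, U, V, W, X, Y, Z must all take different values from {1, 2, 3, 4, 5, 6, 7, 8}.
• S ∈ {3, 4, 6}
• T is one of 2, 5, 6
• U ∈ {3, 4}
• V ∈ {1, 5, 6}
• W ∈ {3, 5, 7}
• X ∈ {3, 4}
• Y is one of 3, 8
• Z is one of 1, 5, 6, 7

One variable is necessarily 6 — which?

S

The 8 variables draw from only 8 values {1, 2, 3, 4, 5, 6, 7, 8}, so each is used; only T can be 2, hence T = 2.
Among the 7 still-open variables, 8 fits only Y (and all 7 values in {1, 3, 4, 5, 6, 7, 8} must be used), so Y = 8.
U and X between them cover only {3, 4} — a naked pair. Remove those values from S, W.
So 6 goes to S.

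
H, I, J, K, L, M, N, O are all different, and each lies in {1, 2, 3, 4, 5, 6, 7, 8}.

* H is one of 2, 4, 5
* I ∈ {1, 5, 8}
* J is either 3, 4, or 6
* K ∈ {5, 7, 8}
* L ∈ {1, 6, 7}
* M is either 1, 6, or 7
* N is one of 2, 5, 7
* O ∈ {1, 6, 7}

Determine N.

The 8 variables together cover exactly {1, 2, 3, 4, 5, 6, 7, 8} — 8 values for 8 variables — and 3 appears only in J's list, so J = 3.
The 7 still-open variables together cover exactly {1, 2, 4, 5, 6, 7, 8} — 7 values for 7 variables — and 4 appears only in H's list, so H = 4.
Among the 6 still-open variables, 2 fits only N (and all 6 values in {1, 2, 5, 6, 7, 8} must be used), so N = 2.

2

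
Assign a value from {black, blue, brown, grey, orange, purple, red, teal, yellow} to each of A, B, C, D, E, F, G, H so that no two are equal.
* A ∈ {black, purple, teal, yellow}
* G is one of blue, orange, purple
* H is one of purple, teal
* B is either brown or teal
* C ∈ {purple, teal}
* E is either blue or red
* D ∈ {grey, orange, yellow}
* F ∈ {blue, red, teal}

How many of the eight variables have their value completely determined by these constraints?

C and H share exactly the 2 values {purple, teal}; by pigeonhole those values go to them, so strike purple, teal from A, B, F, G.
That leaves B = brown.
E and F between them cover only {blue, red} — a naked pair. Remove those values from G.
That leaves G = orange. So D can't be orange.
Determined: B=brown, G=orange. The other variables each still have more than one consistent value. That makes 2.

2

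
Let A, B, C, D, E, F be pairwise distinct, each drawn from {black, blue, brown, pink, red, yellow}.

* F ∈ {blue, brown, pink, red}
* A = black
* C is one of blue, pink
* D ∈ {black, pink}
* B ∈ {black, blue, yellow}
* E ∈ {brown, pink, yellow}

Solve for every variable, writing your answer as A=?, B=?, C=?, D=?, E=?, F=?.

A=black, B=yellow, C=blue, D=pink, E=brown, F=red

A's domain is down to {black}, so A = black. Strike black from B, D.
That leaves D = pink. Eliminate pink elsewhere: C, E, F.
C has just one choice, so C = blue. Strike blue from B, F.
That leaves B = yellow. Remove yellow from E.
E has just one choice, so E = brown. So F can't be brown.
F's domain is down to {red}, so F = red.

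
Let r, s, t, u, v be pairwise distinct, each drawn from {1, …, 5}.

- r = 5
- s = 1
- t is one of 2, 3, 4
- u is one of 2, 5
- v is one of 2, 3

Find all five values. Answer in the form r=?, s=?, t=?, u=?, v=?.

r=5, s=1, t=4, u=2, v=3

r's domain is down to {5}, so r = 5. Eliminate 5 elsewhere: u.
s must be 1 (only option left).
u has just one choice, so u = 2. Remove 2 from t, v.
That leaves v = 3. So t can't be 3.
That leaves t = 4.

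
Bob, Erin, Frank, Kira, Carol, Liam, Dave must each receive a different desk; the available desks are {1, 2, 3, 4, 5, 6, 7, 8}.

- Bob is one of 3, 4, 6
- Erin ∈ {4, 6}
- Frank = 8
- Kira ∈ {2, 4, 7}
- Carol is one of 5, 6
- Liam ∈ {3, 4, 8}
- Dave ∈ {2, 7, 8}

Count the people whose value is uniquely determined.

2

Frank's domain is down to {8}, so Frank = 8. Eliminate 8 elsewhere: Liam, Dave.
Among the 6 still-open variables, 5 fits only Carol (and all 6 values in {2, 3, 4, 5, 6, 7} must be used), so Carol = 5.
Bob, Erin, Liam share exactly the 3 values {3, 4, 6}; by pigeonhole those values go to them, so strike 3, 4, 6 from Kira.
Determined: Frank=8, Carol=5. The other people each still have more than one consistent value. That makes 2.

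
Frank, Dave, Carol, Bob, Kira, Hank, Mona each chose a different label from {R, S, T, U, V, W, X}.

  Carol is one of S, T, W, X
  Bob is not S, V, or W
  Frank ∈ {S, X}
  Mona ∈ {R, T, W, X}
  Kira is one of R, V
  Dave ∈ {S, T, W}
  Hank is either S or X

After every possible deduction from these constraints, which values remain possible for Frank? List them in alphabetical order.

The 7 variables draw from only 7 values {R, S, T, U, V, W, X}, so each is used; only Bob can be U, hence Bob = U.
The 6 still-open variables together cover exactly {R, S, T, V, W, X} — 6 values for 6 variables — and V appears only in Kira's list, so Kira = V.
The 5 still-open variables draw from only 5 values {R, S, T, W, X}, so each is used; only Mona can be R, hence Mona = R.
The 2 variables Frank and Hank are confined to {S, X}, which locks those values in; drop them from Dave, Carol.
No further eliminations apply; Frank can still be any of S, X.

S, X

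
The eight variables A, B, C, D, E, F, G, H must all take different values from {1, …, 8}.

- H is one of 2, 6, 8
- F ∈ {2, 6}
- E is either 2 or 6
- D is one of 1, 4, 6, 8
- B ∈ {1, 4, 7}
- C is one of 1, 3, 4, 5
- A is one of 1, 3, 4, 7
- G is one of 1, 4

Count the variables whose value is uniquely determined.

4

The 8 variables draw from only 8 values {1, 2, 3, 4, 5, 6, 7, 8}, so each is used; only C can be 5, hence C = 5.
Among the 7 still-open variables, 3 fits only A (and all 7 values in {1, 2, 3, 4, 6, 7, 8} must be used), so A = 3.
The 6 still-open variables together cover exactly {1, 2, 4, 6, 7, 8} — 6 values for 6 variables — and 7 appears only in B's list, so B = 7.
E and F share exactly the 2 values {2, 6}; by pigeonhole those values go to them, so strike 2, 6 from D, H.
H has just one choice, so H = 8. Eliminate 8 elsewhere: D.
Determined: A=3, B=7, C=5, H=8. The other variables each still have more than one consistent value. That makes 4.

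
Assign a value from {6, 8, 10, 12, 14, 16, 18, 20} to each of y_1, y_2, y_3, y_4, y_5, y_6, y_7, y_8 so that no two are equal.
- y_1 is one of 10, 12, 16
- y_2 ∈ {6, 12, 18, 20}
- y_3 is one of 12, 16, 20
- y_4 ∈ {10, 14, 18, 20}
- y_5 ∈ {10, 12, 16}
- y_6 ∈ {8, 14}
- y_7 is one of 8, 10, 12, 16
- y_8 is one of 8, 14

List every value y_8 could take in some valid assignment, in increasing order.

The 8 variables draw from only 8 values {6, 8, 10, 12, 14, 16, 18, 20}, so each is used; only y_2 can be 6, hence y_2 = 6.
The 7 still-open variables together cover exactly {8, 10, 12, 14, 16, 18, 20} — 7 values for 7 variables — and 18 appears only in y_4's list, so y_4 = 18.
The 6 still-open variables draw from only 6 values {8, 10, 12, 14, 16, 20}, so each is used; only y_3 can be 20, hence y_3 = 20.
y_6 and y_8 share exactly the 2 values {8, 14}; by pigeonhole those values go to them, so strike 8, 14 from y_7.
No further eliminations apply; y_8 can still be any of 8, 14.

8, 14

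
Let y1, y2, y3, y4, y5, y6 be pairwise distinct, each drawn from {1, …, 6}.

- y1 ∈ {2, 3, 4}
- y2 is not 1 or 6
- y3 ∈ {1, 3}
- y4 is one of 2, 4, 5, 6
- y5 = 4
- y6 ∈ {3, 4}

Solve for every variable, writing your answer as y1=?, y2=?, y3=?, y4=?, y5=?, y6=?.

y1=2, y2=5, y3=1, y4=6, y5=4, y6=3

y5 must be 4 (only option left). So y1, y2, y4, y6 can't be 4.
y6 must be 3 (only option left). Eliminate 3 elsewhere: y1, y2, y3.
That leaves y1 = 2. Strike 2 from y2, y4.
y2 has just one choice, so y2 = 5. Eliminate 5 elsewhere: y4.
y3 must be 1 (only option left).
y4 has just one choice, so y4 = 6.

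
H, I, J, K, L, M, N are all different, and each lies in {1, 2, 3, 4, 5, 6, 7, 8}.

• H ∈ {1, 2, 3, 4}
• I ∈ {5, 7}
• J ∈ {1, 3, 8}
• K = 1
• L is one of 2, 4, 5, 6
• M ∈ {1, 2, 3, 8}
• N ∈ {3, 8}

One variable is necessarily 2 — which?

M

K must be 1 (only option left). Eliminate 1 elsewhere: H, J, M.
The 2 variables J and N are confined to {3, 8}, which locks those values in; drop them from H, M.
So 2 goes to M.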